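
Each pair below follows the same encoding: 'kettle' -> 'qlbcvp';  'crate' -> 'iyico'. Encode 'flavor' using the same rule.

In kettle: k→q is +6, e→l is +7, t→b is +8, t→c is +9 — the shift increases by 1 each position. The shift increases by 1 at each position, starting from +6: 6, 7, 8, ….
For flavor: f+6=l, l+7=s, a+8=i, v+9=e, o+10=y, r+11=c.

lsieyc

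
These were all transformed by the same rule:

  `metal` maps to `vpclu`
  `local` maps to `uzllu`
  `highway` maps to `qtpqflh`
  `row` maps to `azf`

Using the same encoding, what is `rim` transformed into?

The shift depends on letter class: consonant m→v is +9, but vowel e→p is +11. The rule splits by letter class: vowels +11, consonants +9.
For rim: r(cons)+9=a, i(vowel)+11=t, m(cons)+9=v.

atv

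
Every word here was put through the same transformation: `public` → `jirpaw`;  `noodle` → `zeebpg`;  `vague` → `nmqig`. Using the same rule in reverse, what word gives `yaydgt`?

sister

p(15)→j(9) and u(20)→i(8) fit y≡5x+12 (mod 26); the inverse of 5 mod 26 is 21. This is an affine cipher: with a=0,…,z=25, each position x becomes (5x+12) mod 26.
Reversing it on yaydgt: y(24)→21·(24−12)≡18=s; a(0)→21·(0−12)≡8=i; y(24)→21·(24−12)≡18=s; d(3)→21·(3−12)≡19=t; g(6)→21·(6−12)≡4=e; t(19)→21·(19−12)≡17=r (all mod 26).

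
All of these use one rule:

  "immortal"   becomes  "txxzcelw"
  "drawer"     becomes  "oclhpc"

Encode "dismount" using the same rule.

Compare letters: i→t is +11, m→x is +11, m→x is +11 — a constant shift. Each letter is shifted forward by 11 in the alphabet (a Caesar shift of +11).
On dismount: d+11=o, i+11=t, s+11=d, m+11=x, o+11=z, u+11=f, n+11=y, t+11=e.

otdxzfye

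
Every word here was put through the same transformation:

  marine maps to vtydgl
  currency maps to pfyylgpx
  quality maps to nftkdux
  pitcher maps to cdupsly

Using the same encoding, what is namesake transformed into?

m(12)→v(21) and a(0)→t(19) fit y≡11x+19 (mod 26); the inverse of 11 mod 26 is 19. This is an affine cipher: with a=0,…,z=25, each position x becomes (11x+19) mod 26.
On namesake: n(13)→11·13+19≡6=g; a(0)→11·0+19≡19=t; m(12)→11·12+19≡21=v; e(4)→11·4+19≡11=l; s(18)→11·18+19≡9=j; a(0)→11·0+19≡19=t; k(10)→11·10+19≡25=z; e(4)→11·4+19≡11=l (all mod 26).

gtvljtzl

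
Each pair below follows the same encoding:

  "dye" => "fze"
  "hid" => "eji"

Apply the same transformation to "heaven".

ofwbfi

The output letters match the input read backwards, each shifted +1: dye reversed is eyd. The word is reversed, then every letter is shifted forward by 1.
On heaven: reverse → nevaeh; then shift: n+1=o, e+1=f, v+1=w, a+1=b, e+1=f, h+1=i.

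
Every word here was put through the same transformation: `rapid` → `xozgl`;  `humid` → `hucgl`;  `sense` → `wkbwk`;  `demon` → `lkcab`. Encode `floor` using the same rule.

jdaax

Each letter's alphabet position (a=0..z=25) is mapped through 25·x+14 mod 26 — an affine cipher.
For floor: f(5)→25·5+14≡9=j; l(11)→25·11+14≡3=d; o(14)→25·14+14≡0=a; o(14)→25·14+14≡0=a; r(17)→25·17+14≡23=x (all mod 26).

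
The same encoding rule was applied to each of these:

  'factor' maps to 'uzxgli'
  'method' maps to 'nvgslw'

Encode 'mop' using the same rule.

Each pair mirrors across the alphabet (f↔u, a↔z, c↔x): positions sum to 25. This is the alphabet-reversal cipher (Atbash): a becomes z, b becomes y, etc.
Applying it to mop: m↔n, o↔l, p↔k.

nlk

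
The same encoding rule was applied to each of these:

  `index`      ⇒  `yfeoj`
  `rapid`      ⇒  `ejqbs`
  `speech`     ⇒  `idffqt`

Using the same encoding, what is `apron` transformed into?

The output letters match the input read backwards, each shifted +1: index reversed is xedni. Read the word backwards and shift each letter +1.
For apron: reverse → norpa; then shift: n+1=o, o+1=p, r+1=s, p+1=q, a+1=b.

opsqb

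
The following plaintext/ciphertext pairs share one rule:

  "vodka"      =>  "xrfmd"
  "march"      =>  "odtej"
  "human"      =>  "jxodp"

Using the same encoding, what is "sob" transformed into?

The rule splits by letter class: vowels +3, consonants +2.
On sob: s(cons)+2=u, o(vowel)+3=r, b(cons)+2=d.

urd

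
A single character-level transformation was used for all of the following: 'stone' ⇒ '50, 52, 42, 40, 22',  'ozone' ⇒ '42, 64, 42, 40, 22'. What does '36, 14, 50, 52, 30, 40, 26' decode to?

s(#19)→50 and t(#20)→52: differences scale by 2, so n = 2·pos + 12. Each letter becomes 2×(its alphabet position, a=1..z=26) + 12.
Reversing it on 36, 14, 50, 52, 30, 40, 26: 36→(36−12)÷2=12=l, 14→(14−12)÷2=1=a, 50→(50−12)÷2=19=s, 52→(52−12)÷2=20=t, 30→(30−12)÷2=9=i, 40→(40−12)÷2=14=n, 26→(26−12)÷2=7=g.

lasting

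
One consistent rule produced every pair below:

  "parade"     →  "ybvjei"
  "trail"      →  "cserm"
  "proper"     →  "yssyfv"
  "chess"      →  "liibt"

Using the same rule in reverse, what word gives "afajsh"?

reward

A repeating key of period 3 is used — shifts +9, +1, +4 over and over.
Undoing it on afajsh: a−9=r, f−1=e, a−4=w, j−9=a, s−1=r, h−4=d.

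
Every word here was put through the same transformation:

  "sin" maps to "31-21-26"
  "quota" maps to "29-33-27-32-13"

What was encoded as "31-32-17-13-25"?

steam

The number is (letter's place in the alphabet, a=1) + 12.
Reversing it on 31-32-17-13-25: 31→(31−12)÷1=19=s, 32→(32−12)÷1=20=t, 17→(17−12)÷1=5=e, 13→(13−12)÷1=1=a, 25→(25−12)÷1=13=m.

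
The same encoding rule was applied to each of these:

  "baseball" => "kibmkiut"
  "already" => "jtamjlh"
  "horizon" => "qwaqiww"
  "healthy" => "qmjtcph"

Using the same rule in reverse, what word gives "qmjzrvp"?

Shifts by position in baseball: pos 0: b→k (+9), pos 1: a→i (+8), pos 2: s→b (+9), pos 3: e→m (+8) — repeating every 2. It's a Vigenère-style cipher with numeric key [9,8]: position i shifts by key[i mod 2].
Undoing it on qmjzrvp: q−9=h, m−8=e, j−9=a, z−8=r, r−9=i, v−8=n, p−9=g.

hearing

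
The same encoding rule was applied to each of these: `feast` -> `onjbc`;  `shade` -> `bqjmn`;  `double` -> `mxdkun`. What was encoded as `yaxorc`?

Compare letters: f→o is +9, e→n is +9, a→j is +9 — a constant shift. This is a Caesar cipher with shift 9.
Reversing it on yaxorc: y−9=p, a−9=r, x−9=o, o−9=f, r−9=i, c−9=t.

profit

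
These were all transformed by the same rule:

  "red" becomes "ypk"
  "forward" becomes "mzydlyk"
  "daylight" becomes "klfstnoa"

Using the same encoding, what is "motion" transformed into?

The shift depends on letter class: consonant r→y is +7, but vowel e→p is +11. The rule splits by letter class: vowels +11, consonants +7.
For motion: m(cons)+7=t, o(vowel)+11=z, t(cons)+7=a, i(vowel)+11=t, o(vowel)+11=z, n(cons)+7=u.

tzatzu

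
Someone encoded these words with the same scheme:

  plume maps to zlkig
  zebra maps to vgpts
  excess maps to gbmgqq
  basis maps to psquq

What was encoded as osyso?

kayak

p(15)→z(25) and l(11)→l(11) fit y≡23x+18 (mod 26); the inverse of 23 mod 26 is 17. This is an affine cipher: with a=0,…,z=25, each position x becomes (23x+18) mod 26.
Reversing it on osyso: o(14)→17·(14−18)≡10=k; s(18)→17·(18−18)≡0=a; y(24)→17·(24−18)≡24=y; s(18)→17·(18−18)≡0=a; o(14)→17·(14−18)≡10=k (all mod 26).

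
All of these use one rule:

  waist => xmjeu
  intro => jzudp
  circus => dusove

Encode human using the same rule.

ignmo

Shifts by position in waist: pos 0: w→x (+1), pos 1: a→m (+12), pos 2: i→j (+1), pos 3: s→e (+12) — repeating every 2. The shifts repeat in a cycle of length 2: positions 0,1,… shift by +1, +12, then the pattern repeats.
Applying it to human: h+1=i, u+12=g, m+1=n, a+12=m, n+1=o.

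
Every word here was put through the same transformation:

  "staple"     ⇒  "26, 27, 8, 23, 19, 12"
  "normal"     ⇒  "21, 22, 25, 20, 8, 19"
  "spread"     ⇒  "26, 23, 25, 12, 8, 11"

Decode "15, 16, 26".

s is letter #19 and maps to 26: an offset of 7. The number is (letter's place in the alphabet, a=1) + 7.
Reversing it on 15, 16, 26: 15→(15−7)÷1=8=h, 16→(16−7)÷1=9=i, 26→(26−7)÷1=19=s.

his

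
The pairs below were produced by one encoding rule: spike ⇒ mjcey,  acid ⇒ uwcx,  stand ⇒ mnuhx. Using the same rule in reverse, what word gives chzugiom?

infamous

This is a Caesar cipher with shift 20.
Undoing it on chzugiom: c−20=i, h−20=n, z−20=f, u−20=a, g−20=m, i−20=o, o−20=u, m−20=s.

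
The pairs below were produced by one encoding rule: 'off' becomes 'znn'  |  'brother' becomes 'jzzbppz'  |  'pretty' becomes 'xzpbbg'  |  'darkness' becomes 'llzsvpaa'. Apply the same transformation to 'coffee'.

The shift depends on letter class: consonant f→n is +8, but vowel o→z is +11. Vowels shift forward by 11 and consonants shift forward by 8.
For coffee: c(cons)+8=k, o(vowel)+11=z, f(cons)+8=n, f(cons)+8=n, e(vowel)+11=p, e(vowel)+11=p.

kznnpp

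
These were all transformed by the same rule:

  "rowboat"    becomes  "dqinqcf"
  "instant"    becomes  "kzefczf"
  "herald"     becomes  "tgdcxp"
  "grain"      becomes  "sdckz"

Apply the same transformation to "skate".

The shift depends on letter class: consonant r→d is +12, but vowel o→q is +2. Vowels shift forward by 2 and consonants shift forward by 12.
On skate: s(cons)+12=e, k(cons)+12=w, a(vowel)+2=c, t(cons)+12=f, e(vowel)+2=g.

ewcfg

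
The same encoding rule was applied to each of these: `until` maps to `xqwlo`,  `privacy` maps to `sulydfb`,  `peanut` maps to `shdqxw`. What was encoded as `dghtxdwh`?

Compare letters: u→x is +3, n→q is +3, t→w is +3 — a constant shift. Each letter is shifted forward by 3 in the alphabet (a Caesar shift of +3).
Decoding dghtxdwh: d−3=a, g−3=d, h−3=e, t−3=q, x−3=u, d−3=a, w−3=t, h−3=e.

adequate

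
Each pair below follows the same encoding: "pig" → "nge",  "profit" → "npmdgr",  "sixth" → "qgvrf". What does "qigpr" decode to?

skirt

Compare letters: p→n is +24, i→g is +24, g→e is +24 — a constant shift. Each letter is shifted forward by 24 in the alphabet (a Caesar shift of +24).
Decoding qigpr: q−24=s, i−24=k, g−24=i, p−24=r, r−24=t.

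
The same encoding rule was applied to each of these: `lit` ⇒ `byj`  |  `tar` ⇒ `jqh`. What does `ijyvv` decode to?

Compare letters: l→b is +16, i→y is +16, t→j is +16 — a constant shift. It's a constant shift of +16 (ROT16).
Reversing it on ijyvv: i−16=s, j−16=t, y−16=i, v−16=f, v−16=f.

stiff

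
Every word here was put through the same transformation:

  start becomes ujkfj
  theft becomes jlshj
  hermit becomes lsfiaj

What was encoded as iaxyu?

minus

s(18)→u(20) and t(19)→j(9) fit y≡15x+10 (mod 26); the inverse of 15 mod 26 is 7. This is an affine cipher: with a=0,…,z=25, each position x becomes (15x+10) mod 26.
Reversing it on iaxyu: i(8)→7·(8−10)≡12=m; a(0)→7·(0−10)≡8=i; x(23)→7·(23−10)≡13=n; y(24)→7·(24−10)≡20=u; u(20)→7·(20−10)≡18=s (all mod 26).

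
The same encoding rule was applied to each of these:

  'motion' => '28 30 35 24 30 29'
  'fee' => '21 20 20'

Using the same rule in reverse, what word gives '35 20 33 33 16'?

m is letter #13 and maps to 28: an offset of 15. The number is (letter's place in the alphabet, a=1) + 15.
Undoing it on 35 20 33 33 16: 35→(35−15)÷1=20=t, 20→(20−15)÷1=5=e, 33→(33−15)÷1=18=r, 33→(33−15)÷1=18=r, 16→(16−15)÷1=1=a.

terra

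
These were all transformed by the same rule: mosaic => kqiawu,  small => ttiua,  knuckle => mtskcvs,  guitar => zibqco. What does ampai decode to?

ashes

The output letters match the input read backwards, each shifted +8: mosaic reversed is ciasom. The word is reversed, then every letter is shifted forward by 8.
Decoding ampai: shift back: a−8=s, m−8=e, p−8=h, a−8=s, i−8=a → sehsa; then reverse → ashes.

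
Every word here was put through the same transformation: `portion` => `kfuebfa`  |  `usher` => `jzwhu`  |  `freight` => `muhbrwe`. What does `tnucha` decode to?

warden

p(15)→k(10) and o(14)→f(5) fit y≡5x+13 (mod 26); the inverse of 5 mod 26 is 21. This is an affine cipher: with a=0,…,z=25, each position x becomes (5x+13) mod 26.
Reversing it on tnucha: t(19)→21·(19−13)≡22=w; n(13)→21·(13−13)≡0=a; u(20)→21·(20−13)≡17=r; c(2)→21·(2−13)≡3=d; h(7)→21·(7−13)≡4=e; a(0)→21·(0−13)≡13=n (all mod 26).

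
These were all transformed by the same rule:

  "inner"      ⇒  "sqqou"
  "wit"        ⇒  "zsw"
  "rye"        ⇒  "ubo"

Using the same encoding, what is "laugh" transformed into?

The shift depends on letter class: consonant n→q is +3, but vowel i→s is +10. Two shifts are in play — +10 for a/e/i/o/u, +3 for every other letter.
On laugh: l(cons)+3=o, a(vowel)+10=k, u(vowel)+10=e, g(cons)+3=j, h(cons)+3=k.

okejk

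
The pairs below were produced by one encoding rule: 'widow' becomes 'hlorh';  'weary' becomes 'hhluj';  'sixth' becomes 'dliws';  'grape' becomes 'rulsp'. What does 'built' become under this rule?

mxtoe

It's a Vigenère-style cipher with numeric key [11,3]: position i shifts by key[i mod 2].
On built: b+11=m, u+3=x, i+11=t, l+3=o, t+11=e.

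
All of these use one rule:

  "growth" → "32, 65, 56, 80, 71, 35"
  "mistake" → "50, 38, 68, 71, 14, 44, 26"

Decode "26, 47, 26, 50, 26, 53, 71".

element

g(#7)→32 and r(#18)→65: differences scale by 3, so n = 3·pos + 11. The formula is n = 3×(alphabet index, a=1) + 11.
Undoing it on 26, 47, 26, 50, 26, 53, 71: 26→(26−11)÷3=5=e, 47→(47−11)÷3=12=l, 26→(26−11)÷3=5=e, 50→(50−11)÷3=13=m, 26→(26−11)÷3=5=e, 53→(53−11)÷3=14=n, 71→(71−11)÷3=20=t.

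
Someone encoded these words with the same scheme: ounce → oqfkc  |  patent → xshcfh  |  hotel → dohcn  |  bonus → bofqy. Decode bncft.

blend

o(14)→o(14) and u(20)→q(16) fit y≡9x+18 (mod 26); the inverse of 9 mod 26 is 3. This is an affine cipher: with a=0,…,z=25, each position x becomes (9x+18) mod 26.
Reversing it on bncft: b(1)→3·(1−18)≡1=b; n(13)→3·(13−18)≡11=l; c(2)→3·(2−18)≡4=e; f(5)→3·(5−18)≡13=n; t(19)→3·(19−18)≡3=d (all mod 26).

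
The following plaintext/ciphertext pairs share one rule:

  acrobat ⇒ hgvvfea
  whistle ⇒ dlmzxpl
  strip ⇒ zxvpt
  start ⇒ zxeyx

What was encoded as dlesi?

The shifts repeat in a cycle of length 3: positions 0,1,… shift by +7, +4, +4, then the pattern repeats.
Reversing it on dlesi: d−7=w, l−4=h, e−4=a, s−7=l, i−4=e.

whale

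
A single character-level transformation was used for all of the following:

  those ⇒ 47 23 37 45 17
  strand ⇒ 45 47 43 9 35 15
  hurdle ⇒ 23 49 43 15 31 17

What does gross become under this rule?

t(#20)→47 and h(#8)→23: differences scale by 2, so n = 2·pos + 7. With a=1..z=26, the number is 2·pos + 7.
On gross: g=7→21, r=18→43, o=15→37, s=19→45, s=19→45.

21 43 37 45 45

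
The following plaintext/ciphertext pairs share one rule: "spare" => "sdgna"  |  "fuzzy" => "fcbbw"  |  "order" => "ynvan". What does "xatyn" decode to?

tenor

s(18)→s(18) and p(15)→d(3) fit y≡5x+6 (mod 26); the inverse of 5 mod 26 is 21. This is an affine cipher: with a=0,…,z=25, each position x becomes (5x+6) mod 26.
Reversing it on xatyn: x(23)→21·(23−6)≡19=t; a(0)→21·(0−6)≡4=e; t(19)→21·(19−6)≡13=n; y(24)→21·(24−6)≡14=o; n(13)→21·(13−6)≡17=r (all mod 26).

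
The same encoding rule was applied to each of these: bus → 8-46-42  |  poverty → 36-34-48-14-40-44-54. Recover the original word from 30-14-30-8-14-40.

With a=1..z=26, the number is 2·pos + 4.
Decoding 30-14-30-8-14-40: 30→(30−4)÷2=13=m, 14→(14−4)÷2=5=e, 30→(30−4)÷2=13=m, 8→(8−4)÷2=2=b, 14→(14−4)÷2=5=e, 40→(40−4)÷2=18=r.

member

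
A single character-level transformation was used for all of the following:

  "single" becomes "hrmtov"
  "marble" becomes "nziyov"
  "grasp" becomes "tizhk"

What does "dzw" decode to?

Each pair mirrors across the alphabet (s↔h, i↔r, n↔m): positions sum to 25. Letters are reflected about the middle of the alphabet (position → 25−position): Atbash.
Reversing it on dzw: d↔w, z↔a, w↔d.

wad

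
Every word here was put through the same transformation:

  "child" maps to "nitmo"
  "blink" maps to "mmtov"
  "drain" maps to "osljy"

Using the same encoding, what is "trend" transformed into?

Shifts by position in child: pos 0: c→n (+11), pos 1: h→i (+1), pos 2: i→t (+11), pos 3: l→m (+1) — repeating every 2. The shifts repeat in a cycle of length 2: positions 0,1,… shift by +11, +1, then the pattern repeats.
Applying it to trend: t+11=e, r+1=s, e+11=p, n+1=o, d+11=o.

espoo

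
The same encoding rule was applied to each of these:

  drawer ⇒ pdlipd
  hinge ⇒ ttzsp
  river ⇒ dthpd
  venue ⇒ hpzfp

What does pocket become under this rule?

bzowpf

The shift depends on letter class: consonant d→p is +12, but vowel a→l is +11. Vowels shift forward by 11 and consonants shift forward by 12.
On pocket: p(cons)+12=b, o(vowel)+11=z, c(cons)+12=o, k(cons)+12=w, e(vowel)+11=p, t(cons)+12=f.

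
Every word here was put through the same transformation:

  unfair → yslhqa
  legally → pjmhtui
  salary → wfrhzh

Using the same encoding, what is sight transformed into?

In unfair: u→y is +4, n→s is +5, f→l is +6, a→h is +7 — the shift increases by 1 each position. Each letter shifts forward by (position + 4), i.e. 4, 5, 6, … — the shift grows by one for each successive letter.
On sight: s+4=w, i+5=n, g+6=m, h+7=o, t+8=b.

wnmob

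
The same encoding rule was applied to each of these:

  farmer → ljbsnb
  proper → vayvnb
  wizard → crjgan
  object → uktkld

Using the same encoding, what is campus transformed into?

ijwvdc

A repeating key of period 3 is used — shifts +6, +9, +10 over and over.
On campus: c+6=i, a+9=j, m+10=w, p+6=v, u+9=d, s+10=c.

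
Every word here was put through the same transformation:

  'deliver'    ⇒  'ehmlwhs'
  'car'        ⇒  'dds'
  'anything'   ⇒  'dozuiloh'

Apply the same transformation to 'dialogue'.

The shift depends on letter class: consonant d→e is +1, but vowel e→h is +3. Vowels shift forward by 3 and consonants shift forward by 1.
On dialogue: d(cons)+1=e, i(vowel)+3=l, a(vowel)+3=d, l(cons)+1=m, o(vowel)+3=r, g(cons)+1=h, u(vowel)+3=x, e(vowel)+3=h.

eldmrhxh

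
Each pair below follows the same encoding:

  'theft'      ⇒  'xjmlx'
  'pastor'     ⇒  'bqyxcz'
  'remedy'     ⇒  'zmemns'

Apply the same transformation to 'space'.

t(19)→x(23) and h(7)→j(9) fit y≡25x+16 (mod 26); the inverse of 25 mod 26 is 25. Treating letters as 0–25, the rule is x ↦ 25x + 16 (mod 26).
On space: s(18)→25·18+16≡24=y; p(15)→25·15+16≡1=b; a(0)→25·0+16≡16=q; c(2)→25·2+16≡14=o; e(4)→25·4+16≡12=m (all mod 26).

ybqom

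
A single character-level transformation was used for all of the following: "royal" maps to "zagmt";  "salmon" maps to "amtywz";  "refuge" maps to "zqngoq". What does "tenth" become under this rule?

Shifts by position in royal: pos 0: r→z (+8), pos 1: o→a (+12), pos 2: y→g (+8), pos 3: a→m (+12) — repeating every 2. A repeating key of period 2 is used — shifts +8, +12 over and over.
Applying it to tenth: t+8=b, e+12=q, n+8=v, t+12=f, h+8=p.

bqvfp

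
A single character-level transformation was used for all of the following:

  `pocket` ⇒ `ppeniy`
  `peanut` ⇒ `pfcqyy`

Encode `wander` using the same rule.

In pocket: p→p is +0, o→p is +1, c→e is +2, k→n is +3 — the shift increases by 1 each position. The shift increases by 1 at each position, starting from +0: 0, 1, 2, ….
Applying it to wander: w+0=w, a+1=b, n+2=p, d+3=g, e+4=i, r+5=w.

wbpgiw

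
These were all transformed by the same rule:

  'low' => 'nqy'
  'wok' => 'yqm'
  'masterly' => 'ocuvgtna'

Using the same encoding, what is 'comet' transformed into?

Compare letters: l→n is +2, o→q is +2, w→y is +2 — a constant shift. This is a Caesar cipher with shift 2.
For comet: c+2=e, o+2=q, m+2=o, e+2=g, t+2=v.

eqogv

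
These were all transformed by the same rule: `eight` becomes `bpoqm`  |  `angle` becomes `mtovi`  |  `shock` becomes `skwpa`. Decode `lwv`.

The output letters match the input read backwards, each shifted +8: eight reversed is thgie. Read the word backwards and shift each letter +8.
Decoding lwv: shift back: l−8=d, w−8=o, v−8=n → don; then reverse → nod.

nod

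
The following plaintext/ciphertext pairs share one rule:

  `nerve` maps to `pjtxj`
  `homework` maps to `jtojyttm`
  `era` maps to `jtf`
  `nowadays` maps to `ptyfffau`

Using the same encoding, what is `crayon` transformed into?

etfatp

The shift depends on letter class: consonant n→p is +2, but vowel e→j is +5. Two shifts are in play — +5 for a/e/i/o/u, +2 for every other letter.
On crayon: c(cons)+2=e, r(cons)+2=t, a(vowel)+5=f, y(cons)+2=a, o(vowel)+5=t, n(cons)+2=p.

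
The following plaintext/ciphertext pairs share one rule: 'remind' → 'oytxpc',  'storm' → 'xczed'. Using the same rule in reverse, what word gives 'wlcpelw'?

The output letters match the input read backwards, each shifted +11: remind reversed is dnimer. Read the word backwards and shift each letter +11.
Decoding wlcpelw: shift back: w−11=l, l−11=a, c−11=r, p−11=e, e−11=t, l−11=a, w−11=l → laretal; then reverse → lateral.

lateral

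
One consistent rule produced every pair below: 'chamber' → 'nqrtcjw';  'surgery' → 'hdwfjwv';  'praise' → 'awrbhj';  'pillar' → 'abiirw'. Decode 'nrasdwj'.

capture

Treating letters as 0–25, the rule is x ↦ 11x + 17 (mod 26).
Undoing it on nrasdwj: n(13)→19·(13−17)≡2=c; r(17)→19·(17−17)≡0=a; a(0)→19·(0−17)≡15=p; s(18)→19·(18−17)≡19=t; d(3)→19·(3−17)≡20=u; w(22)→19·(22−17)≡17=r; j(9)→19·(9−17)≡4=e (all mod 26).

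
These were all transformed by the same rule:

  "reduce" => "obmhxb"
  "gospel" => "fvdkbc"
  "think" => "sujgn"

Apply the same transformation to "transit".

sotgdjs

r(17)→o(14) and e(4)→b(1) fit y≡15x+19 (mod 26); the inverse of 15 mod 26 is 7. Each letter's alphabet position (a=0..z=25) is mapped through 15·x+19 mod 26 — an affine cipher.
Applying it to transit: t(19)→15·19+19≡18=s; r(17)→15·17+19≡14=o; a(0)→15·0+19≡19=t; n(13)→15·13+19≡6=g; s(18)→15·18+19≡3=d; i(8)→15·8+19≡9=j; t(19)→15·19+19≡18=s (all mod 26).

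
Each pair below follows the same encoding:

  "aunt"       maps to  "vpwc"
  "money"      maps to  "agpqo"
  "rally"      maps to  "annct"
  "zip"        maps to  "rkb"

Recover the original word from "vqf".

The output letters match the input read backwards, each shifted +2: aunt reversed is tnua. The word is reversed, then every letter is shifted forward by 2.
Undoing it on vqf: shift back: v−2=t, q−2=o, f−2=d → tod; then reverse → dot.

dot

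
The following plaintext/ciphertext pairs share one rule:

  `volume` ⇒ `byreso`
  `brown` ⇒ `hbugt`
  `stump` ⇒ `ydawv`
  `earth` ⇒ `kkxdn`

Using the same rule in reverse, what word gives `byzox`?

It's a Vigenère-style cipher with numeric key [6,10]: position i shifts by key[i mod 2].
Reversing it on byzox: b−6=v, y−10=o, z−6=t, o−10=e, x−6=r.

voter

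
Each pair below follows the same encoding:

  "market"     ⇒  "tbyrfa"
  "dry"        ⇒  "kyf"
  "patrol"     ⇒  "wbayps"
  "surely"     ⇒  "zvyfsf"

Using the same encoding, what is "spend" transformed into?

The shift depends on letter class: consonant m→t is +7, but vowel a→b is +1. Vowels shift forward by 1 and consonants shift forward by 7.
Applying it to spend: s(cons)+7=z, p(cons)+7=w, e(vowel)+1=f, n(cons)+7=u, d(cons)+7=k.

zwfuk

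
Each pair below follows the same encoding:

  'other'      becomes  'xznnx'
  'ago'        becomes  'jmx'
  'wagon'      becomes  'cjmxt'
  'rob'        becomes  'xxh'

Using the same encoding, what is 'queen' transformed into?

The shift depends on letter class: consonant t→z is +6, but vowel o→x is +9. Two shifts are in play — +9 for a/e/i/o/u, +6 for every other letter.
For queen: q(cons)+6=w, u(vowel)+9=d, e(vowel)+9=n, e(vowel)+9=n, n(cons)+6=t.

wdnnt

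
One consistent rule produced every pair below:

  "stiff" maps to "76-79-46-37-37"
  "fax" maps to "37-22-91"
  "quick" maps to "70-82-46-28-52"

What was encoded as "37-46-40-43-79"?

fight

Each letter becomes 3×(its alphabet position, a=1..z=26) + 19.
Reversing it on 37-46-40-43-79: 37→(37−19)÷3=6=f, 46→(46−19)÷3=9=i, 40→(40−19)÷3=7=g, 43→(43−19)÷3=8=h, 79→(79−19)÷3=20=t.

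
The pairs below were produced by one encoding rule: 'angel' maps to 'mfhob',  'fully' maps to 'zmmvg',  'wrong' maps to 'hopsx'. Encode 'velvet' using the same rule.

ufwmfw

The word is reversed, then every letter is shifted forward by 1.
For velvet: reverse → tevlev; then shift: t+1=u, e+1=f, v+1=w, l+1=m, e+1=f, v+1=w.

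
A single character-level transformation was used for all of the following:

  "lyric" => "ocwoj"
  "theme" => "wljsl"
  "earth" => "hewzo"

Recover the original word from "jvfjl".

In lyric: l→o is +3, y→c is +4, r→w is +5, i→o is +6 — the shift increases by 1 each position. The shift increases by 1 at each position, starting from +3: 3, 4, 5, ….
Undoing it on jvfjl: j−3=g, v−4=r, f−5=a, j−6=d, l−7=e.

grade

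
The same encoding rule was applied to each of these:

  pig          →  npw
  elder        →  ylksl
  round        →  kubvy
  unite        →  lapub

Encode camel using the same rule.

slthj

The output letters match the input read backwards, each shifted +7: pig reversed is gip. Read the word backwards and shift each letter +7.
Applying it to camel: reverse → lemac; then shift: l+7=s, e+7=l, m+7=t, a+7=h, c+7=j.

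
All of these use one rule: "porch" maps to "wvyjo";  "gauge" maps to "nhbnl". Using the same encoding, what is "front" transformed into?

myvua

Compare letters: p→w is +7, o→v is +7, r→y is +7 — a constant shift. Every letter moves 7 places later in the alphabet, wrapping around z→a.
For front: f+7=m, r+7=y, o+7=v, n+7=u, t+7=a.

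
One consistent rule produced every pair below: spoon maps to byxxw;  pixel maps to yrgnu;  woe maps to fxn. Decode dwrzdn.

Compare letters: s→b is +9, p→y is +9, o→x is +9 — a constant shift. Every letter moves 9 places later in the alphabet, wrapping around z→a.
Undoing it on dwrzdn: d−9=u, w−9=n, r−9=i, z−9=q, d−9=u, n−9=e.

unique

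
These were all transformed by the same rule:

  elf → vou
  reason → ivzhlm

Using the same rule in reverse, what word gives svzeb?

heavy

Each pair mirrors across the alphabet (e↔v, l↔o, f↔u): positions sum to 25. This is the alphabet-reversal cipher (Atbash): a becomes z, b becomes y, etc.
Decoding svzeb: s↔h, v↔e, z↔a, e↔v, b↔y.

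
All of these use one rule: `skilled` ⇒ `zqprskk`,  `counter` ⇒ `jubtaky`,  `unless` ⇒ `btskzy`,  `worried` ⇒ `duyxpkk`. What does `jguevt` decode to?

It's a Vigenère-style cipher with numeric key [7,6]: position i shifts by key[i mod 2].
Decoding jguevt: j−7=c, g−6=a, u−7=n, e−6=y, v−7=o, t−6=n.

canyon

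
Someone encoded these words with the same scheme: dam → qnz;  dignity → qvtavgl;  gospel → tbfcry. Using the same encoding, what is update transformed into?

hcqngr

Compare letters: d→q is +13, a→n is +13, m→z is +13 — a constant shift. Each letter is shifted forward by 13 in the alphabet (a Caesar shift of +13).
On update: u+13=h, p+13=c, d+13=q, a+13=n, t+13=g, e+13=r.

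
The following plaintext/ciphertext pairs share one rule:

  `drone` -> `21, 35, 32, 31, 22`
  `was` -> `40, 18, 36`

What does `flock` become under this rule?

d is letter #4 and maps to 21: an offset of 17. Each letter is replaced by its alphabet position (a=1..z=26) + 17.
For flock: f=6→23, l=12→29, o=15→32, c=3→20, k=11→28.

23, 29, 32, 20, 28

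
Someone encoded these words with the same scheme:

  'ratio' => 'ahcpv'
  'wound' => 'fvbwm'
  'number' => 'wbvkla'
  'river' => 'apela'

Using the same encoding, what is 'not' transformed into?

The rule splits by letter class: vowels +7, consonants +9.
On not: n(cons)+9=w, o(vowel)+7=v, t(cons)+9=c.

wvc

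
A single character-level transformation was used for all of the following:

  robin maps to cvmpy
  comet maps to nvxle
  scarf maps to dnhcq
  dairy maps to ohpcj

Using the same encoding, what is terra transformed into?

The shift depends on letter class: consonant r→c is +11, but vowel o→v is +7. Vowels shift forward by 7 and consonants shift forward by 11.
On terra: t(cons)+11=e, e(vowel)+7=l, r(cons)+11=c, r(cons)+11=c, a(vowel)+7=h.

elcch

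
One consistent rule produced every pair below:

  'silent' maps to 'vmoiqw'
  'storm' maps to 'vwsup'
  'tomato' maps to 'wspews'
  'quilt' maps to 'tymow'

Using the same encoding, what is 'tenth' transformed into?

wiqwk

Two shifts are in play — +4 for a/e/i/o/u, +3 for every other letter.
For tenth: t(cons)+3=w, e(vowel)+4=i, n(cons)+3=q, t(cons)+3=w, h(cons)+3=k.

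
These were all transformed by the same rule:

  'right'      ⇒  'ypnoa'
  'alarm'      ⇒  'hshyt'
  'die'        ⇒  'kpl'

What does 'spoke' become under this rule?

Each letter is shifted forward by 7 in the alphabet (a Caesar shift of +7).
On spoke: s+7=z, p+7=w, o+7=v, k+7=r, e+7=l.

zwvrl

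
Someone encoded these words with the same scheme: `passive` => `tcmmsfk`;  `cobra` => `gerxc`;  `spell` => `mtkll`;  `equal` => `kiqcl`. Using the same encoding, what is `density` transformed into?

vkpmsby

Treating letters as 0–25, the rule is x ↦ 15x + 2 (mod 26).
On density: d(3)→15·3+2≡21=v; e(4)→15·4+2≡10=k; n(13)→15·13+2≡15=p; s(18)→15·18+2≡12=m; i(8)→15·8+2≡18=s; t(19)→15·19+2≡1=b; y(24)→15·24+2≡24=y (all mod 26).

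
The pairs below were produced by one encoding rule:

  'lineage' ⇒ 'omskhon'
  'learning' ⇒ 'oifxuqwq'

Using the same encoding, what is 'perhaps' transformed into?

siwnhxb

In lineage: l→o is +3, i→m is +4, n→s is +5, e→k is +6 — the shift increases by 1 each position. The shift increases by 1 at each position, starting from +3: 3, 4, 5, ….
On perhaps: p+3=s, e+4=i, r+5=w, h+6=n, a+7=h, p+8=x, s+9=b.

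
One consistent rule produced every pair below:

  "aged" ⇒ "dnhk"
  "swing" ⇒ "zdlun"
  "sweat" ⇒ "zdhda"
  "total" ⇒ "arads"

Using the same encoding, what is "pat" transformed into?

wda

The shift depends on letter class: consonant g→n is +7, but vowel a→d is +3. Vowels shift forward by 3 and consonants shift forward by 7.
Applying it to pat: p(cons)+7=w, a(vowel)+3=d, t(cons)+7=a.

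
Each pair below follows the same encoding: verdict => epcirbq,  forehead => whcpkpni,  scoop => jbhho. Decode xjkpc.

usher

v(21)→e(4) and e(4)→p(15) fit y≡7x+13 (mod 26); the inverse of 7 mod 26 is 15. Each letter's alphabet position (a=0..z=25) is mapped through 7·x+13 mod 26 — an affine cipher.
Undoing it on xjkpc: x(23)→15·(23−13)≡20=u; j(9)→15·(9−13)≡18=s; k(10)→15·(10−13)≡7=h; p(15)→15·(15−13)≡4=e; c(2)→15·(2−13)≡17=r (all mod 26).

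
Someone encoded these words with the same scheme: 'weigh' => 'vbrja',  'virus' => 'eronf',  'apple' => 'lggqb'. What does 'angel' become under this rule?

Treating letters as 0–25, the rule is x ↦ 17x + 11 (mod 26).
On angel: a(0)→17·0+11≡11=l; n(13)→17·13+11≡24=y; g(6)→17·6+11≡9=j; e(4)→17·4+11≡1=b; l(11)→17·11+11≡16=q (all mod 26).

lyjbq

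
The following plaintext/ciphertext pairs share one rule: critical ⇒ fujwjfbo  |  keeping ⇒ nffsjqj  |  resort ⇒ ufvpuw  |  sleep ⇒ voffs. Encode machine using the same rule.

Vowels shift forward by 1 and consonants shift forward by 3.
Applying it to machine: m(cons)+3=p, a(vowel)+1=b, c(cons)+3=f, h(cons)+3=k, i(vowel)+1=j, n(cons)+3=q, e(vowel)+1=f.

pbfkjqf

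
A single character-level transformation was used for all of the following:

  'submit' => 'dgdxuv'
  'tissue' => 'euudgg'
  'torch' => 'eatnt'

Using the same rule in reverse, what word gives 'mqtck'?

berry

A repeating key of period 3 is used — shifts +11, +12, +2 over and over.
Decoding mqtck: m−11=b, q−12=e, t−2=r, c−11=r, k−12=y.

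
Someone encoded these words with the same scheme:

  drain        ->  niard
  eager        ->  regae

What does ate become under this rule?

eta

The output letters match the input read backwards: drain reversed is niard. The word is simply reversed.
For ate: reverse → eta.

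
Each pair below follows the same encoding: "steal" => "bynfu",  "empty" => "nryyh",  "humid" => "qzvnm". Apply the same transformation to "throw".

Shifts by position in steal: pos 0: s→b (+9), pos 1: t→y (+5), pos 2: e→n (+9), pos 3: a→f (+5) — repeating every 2. It's a Vigenère-style cipher with numeric key [9,5]: position i shifts by key[i mod 2].
Applying it to throw: t+9=c, h+5=m, r+9=a, o+5=t, w+9=f.

cmatf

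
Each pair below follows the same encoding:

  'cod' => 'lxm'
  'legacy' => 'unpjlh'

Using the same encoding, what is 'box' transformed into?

Compare letters: c→l is +9, o→x is +9, d→m is +9 — a constant shift. It's a constant shift of +9 (ROT9).
For box: b+9=k, o+9=x, x+9=g.

kxg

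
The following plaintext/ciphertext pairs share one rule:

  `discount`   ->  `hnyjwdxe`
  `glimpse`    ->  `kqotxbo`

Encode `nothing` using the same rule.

In discount: d→h is +4, i→n is +5, s→y is +6, c→j is +7 — the shift increases by 1 each position. Each letter shifts forward by (position + 4), i.e. 4, 5, 6, … — the shift grows by one for each successive letter.
Applying it to nothing: n+4=r, o+5=t, t+6=z, h+7=o, i+8=q, n+9=w, g+10=q.

rtzoqwq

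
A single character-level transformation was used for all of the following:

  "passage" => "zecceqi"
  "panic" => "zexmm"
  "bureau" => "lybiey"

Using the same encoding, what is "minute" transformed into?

wmxydi

The shift depends on letter class: consonant p→z is +10, but vowel a→e is +4. The rule splits by letter class: vowels +4, consonants +10.
For minute: m(cons)+10=w, i(vowel)+4=m, n(cons)+10=x, u(vowel)+4=y, t(cons)+10=d, e(vowel)+4=i.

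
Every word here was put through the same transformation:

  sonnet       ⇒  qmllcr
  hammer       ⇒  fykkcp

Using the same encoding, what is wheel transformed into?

ufccj

Compare letters: s→q is +24, o→m is +24, n→l is +24 — a constant shift. It's a constant shift of +24 (ROT24).
On wheel: w+24=u, h+24=f, e+24=c, e+24=c, l+24=j.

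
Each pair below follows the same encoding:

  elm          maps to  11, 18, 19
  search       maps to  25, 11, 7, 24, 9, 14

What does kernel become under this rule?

e is letter #5 and maps to 11: an offset of 6. Each letter is replaced by its alphabet position (a=1..z=26) + 6.
For kernel: k=11→17, e=5→11, r=18→24, n=14→20, e=5→11, l=12→18.

17, 11, 24, 20, 11, 18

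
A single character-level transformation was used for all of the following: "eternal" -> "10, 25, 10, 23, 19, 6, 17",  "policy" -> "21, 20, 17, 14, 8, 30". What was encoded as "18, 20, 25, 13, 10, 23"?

e is letter #5 and maps to 10: an offset of 5. Letters become their 1-based position plus 5 (so a→6, b→7, …).
Decoding 18, 20, 25, 13, 10, 23: 18→(18−5)÷1=13=m, 20→(20−5)÷1=15=o, 25→(25−5)÷1=20=t, 13→(13−5)÷1=8=h, 10→(10−5)÷1=5=e, 23→(23−5)÷1=18=r.

mother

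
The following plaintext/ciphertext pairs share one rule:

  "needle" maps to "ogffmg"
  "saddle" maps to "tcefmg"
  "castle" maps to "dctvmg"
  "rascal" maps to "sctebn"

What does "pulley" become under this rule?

qwmnfa

The shifts repeat in a cycle of length 2: positions 0,1,… shift by +1, +2, then the pattern repeats.
For pulley: p+1=q, u+2=w, l+1=m, l+2=n, e+1=f, y+2=a.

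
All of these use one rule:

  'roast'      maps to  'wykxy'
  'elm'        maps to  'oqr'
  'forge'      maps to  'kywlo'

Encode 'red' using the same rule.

woi

The shift depends on letter class: consonant r→w is +5, but vowel o→y is +10. The rule splits by letter class: vowels +10, consonants +5.
For red: r(cons)+5=w, e(vowel)+10=o, d(cons)+5=i.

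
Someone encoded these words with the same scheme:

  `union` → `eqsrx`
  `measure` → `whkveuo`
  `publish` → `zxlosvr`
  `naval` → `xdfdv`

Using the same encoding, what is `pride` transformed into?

zusgo

It's a Vigenère-style cipher with numeric key [10,3]: position i shifts by key[i mod 2].
Applying it to pride: p+10=z, r+3=u, i+10=s, d+3=g, e+10=o.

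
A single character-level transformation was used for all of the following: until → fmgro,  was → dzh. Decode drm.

Letters are reflected about the middle of the alphabet (position → 25−position): Atbash.
Undoing it on drm: d↔w, r↔i, m↔n.

win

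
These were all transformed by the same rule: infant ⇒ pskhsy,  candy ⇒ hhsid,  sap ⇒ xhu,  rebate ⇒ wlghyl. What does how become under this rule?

The shift depends on letter class: consonant n→s is +5, but vowel i→p is +7. Vowels shift forward by 7 and consonants shift forward by 5.
Applying it to how: h(cons)+5=m, o(vowel)+7=v, w(cons)+5=b.

mvb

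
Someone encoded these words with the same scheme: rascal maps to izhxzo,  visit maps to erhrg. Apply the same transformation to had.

Each pair mirrors across the alphabet (r↔i, a↔z, s↔h): positions sum to 25. Each letter is replaced by its mirror in the alphabet: a↔z, b↔y, c↔x, and so on (the Atbash cipher).
Applying it to had: h↔s, a↔z, d↔w.

szw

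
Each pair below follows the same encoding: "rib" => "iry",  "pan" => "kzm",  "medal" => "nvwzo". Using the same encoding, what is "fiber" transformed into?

uryvi

Each pair mirrors across the alphabet (r↔i, i↔r, b↔y): positions sum to 25. This is the alphabet-reversal cipher (Atbash): a becomes z, b becomes y, etc.
For fiber: f↔u, i↔r, b↔y, e↔v, r↔i.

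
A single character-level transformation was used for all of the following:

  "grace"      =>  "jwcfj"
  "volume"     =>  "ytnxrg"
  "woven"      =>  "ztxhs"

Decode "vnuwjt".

sister

Shifts by position in grace: pos 0: g→j (+3), pos 1: r→w (+5), pos 2: a→c (+2), pos 3: c→f (+3), pos 4: e→j (+5) — repeating every 3. The shifts repeat in a cycle of length 3: positions 0,1,… shift by +3, +5, +2, then the pattern repeats.
Decoding vnuwjt: v−3=s, n−5=i, u−2=s, w−3=t, j−5=e, t−2=r.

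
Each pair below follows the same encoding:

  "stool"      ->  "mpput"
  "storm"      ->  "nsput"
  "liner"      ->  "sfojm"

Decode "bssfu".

Two steps: reverse the string, then apply a Caesar shift of +1.
Reversing it on bssfu: shift back: b−1=a, s−1=r, s−1=r, f−1=e, u−1=t → arret; then reverse → terra.

terra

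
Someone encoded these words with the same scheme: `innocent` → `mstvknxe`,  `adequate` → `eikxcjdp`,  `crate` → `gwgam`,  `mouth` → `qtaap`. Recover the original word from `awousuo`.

In innocent: i→m is +4, n→s is +5, n→t is +6, o→v is +7 — the shift increases by 1 each position. The shift increases by 1 at each position, starting from +4: 4, 5, 6, ….
Reversing it on awousuo: a−4=w, w−5=r, o−6=i, u−7=n, s−8=k, u−9=l, o−10=e.

wrinkle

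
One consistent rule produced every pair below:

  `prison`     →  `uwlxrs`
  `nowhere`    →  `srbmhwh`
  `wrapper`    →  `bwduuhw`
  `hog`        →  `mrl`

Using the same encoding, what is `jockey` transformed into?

The shift depends on letter class: consonant p→u is +5, but vowel i→l is +3. Two shifts are in play — +3 for a/e/i/o/u, +5 for every other letter.
Applying it to jockey: j(cons)+5=o, o(vowel)+3=r, c(cons)+5=h, k(cons)+5=p, e(vowel)+3=h, y(cons)+5=d.

orhphd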